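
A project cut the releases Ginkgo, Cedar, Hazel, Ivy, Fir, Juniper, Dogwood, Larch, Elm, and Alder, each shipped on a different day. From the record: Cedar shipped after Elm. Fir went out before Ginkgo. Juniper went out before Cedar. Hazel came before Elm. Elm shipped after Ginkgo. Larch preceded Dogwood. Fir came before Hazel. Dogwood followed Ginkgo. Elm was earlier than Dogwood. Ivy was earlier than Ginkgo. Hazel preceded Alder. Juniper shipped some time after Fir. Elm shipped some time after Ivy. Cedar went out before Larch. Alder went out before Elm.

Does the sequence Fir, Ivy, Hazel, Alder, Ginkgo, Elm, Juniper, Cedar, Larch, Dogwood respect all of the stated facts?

Check each stated constraint against the proposed order — e.g. Ginkgo is ahead of Dogwood; Fir is ahead of Juniper. Every pair is in the required order; nothing is violated.

yes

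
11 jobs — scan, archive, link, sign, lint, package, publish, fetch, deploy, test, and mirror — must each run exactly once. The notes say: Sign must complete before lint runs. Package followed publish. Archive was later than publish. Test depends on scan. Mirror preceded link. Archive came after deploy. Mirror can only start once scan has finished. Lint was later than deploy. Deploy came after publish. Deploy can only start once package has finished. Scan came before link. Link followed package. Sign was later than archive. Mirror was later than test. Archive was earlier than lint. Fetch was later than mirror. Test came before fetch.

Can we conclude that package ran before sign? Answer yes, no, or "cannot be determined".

Chain the constraints: package → deploy → archive → sign. Each link is directly stated, so package comes before sign.

yes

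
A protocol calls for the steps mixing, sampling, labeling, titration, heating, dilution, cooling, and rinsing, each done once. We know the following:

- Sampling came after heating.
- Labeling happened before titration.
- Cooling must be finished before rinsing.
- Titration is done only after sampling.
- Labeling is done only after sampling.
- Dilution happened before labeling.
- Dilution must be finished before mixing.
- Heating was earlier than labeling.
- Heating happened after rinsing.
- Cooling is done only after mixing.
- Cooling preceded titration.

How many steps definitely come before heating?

Directly stated before heating: rinsing.
Cooling reaches heating via cooling → rinsing → heating.
Dilution reaches heating via dilution → mixing → cooling → rinsing → heating.
Mixing reaches heating via mixing → cooling → rinsing → heating.
That's cooling, dilution, mixing, and rinsing — 4 in all.

4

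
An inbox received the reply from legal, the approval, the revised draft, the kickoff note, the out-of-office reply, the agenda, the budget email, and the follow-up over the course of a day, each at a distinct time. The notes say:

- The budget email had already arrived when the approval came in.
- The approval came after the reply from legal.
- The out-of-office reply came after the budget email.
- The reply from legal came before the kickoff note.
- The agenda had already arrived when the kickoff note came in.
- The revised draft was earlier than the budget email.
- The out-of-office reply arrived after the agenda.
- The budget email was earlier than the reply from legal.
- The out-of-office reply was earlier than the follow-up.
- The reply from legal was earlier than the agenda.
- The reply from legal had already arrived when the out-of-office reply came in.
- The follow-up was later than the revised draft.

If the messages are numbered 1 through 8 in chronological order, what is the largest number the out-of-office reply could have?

The out-of-office reply must come before the follow-up — 1 message forced after it.
Everything else can be placed before the out-of-office reply in some valid order, so the out-of-office reply can sit as late as position 8 − 1 = 7.

7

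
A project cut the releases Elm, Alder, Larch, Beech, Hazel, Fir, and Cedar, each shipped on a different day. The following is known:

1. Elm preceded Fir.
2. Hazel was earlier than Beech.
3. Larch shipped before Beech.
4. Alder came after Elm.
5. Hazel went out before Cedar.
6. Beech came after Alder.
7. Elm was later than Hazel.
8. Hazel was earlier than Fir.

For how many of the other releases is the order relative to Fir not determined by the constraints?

Forced before Fir: Elm and Hazel.
That leaves Alder, Beech, Cedar, and Larch with no forced order relative to Fir — 4.

4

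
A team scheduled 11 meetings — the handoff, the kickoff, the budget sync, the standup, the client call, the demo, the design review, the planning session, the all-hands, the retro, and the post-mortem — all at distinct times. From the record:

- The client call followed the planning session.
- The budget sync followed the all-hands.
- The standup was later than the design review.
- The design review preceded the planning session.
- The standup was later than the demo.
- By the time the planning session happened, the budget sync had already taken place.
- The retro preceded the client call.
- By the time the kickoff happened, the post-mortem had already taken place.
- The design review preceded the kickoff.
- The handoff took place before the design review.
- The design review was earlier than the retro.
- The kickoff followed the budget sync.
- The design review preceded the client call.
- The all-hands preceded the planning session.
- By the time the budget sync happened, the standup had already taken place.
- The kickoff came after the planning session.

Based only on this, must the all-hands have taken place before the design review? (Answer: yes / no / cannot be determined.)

cannot be determined

No chain of stated constraints runs from the all-hands to the design review, and none runs from the design review to the all-hands either.
So the relative order of the all-hands and the design review is not fixed by the given facts.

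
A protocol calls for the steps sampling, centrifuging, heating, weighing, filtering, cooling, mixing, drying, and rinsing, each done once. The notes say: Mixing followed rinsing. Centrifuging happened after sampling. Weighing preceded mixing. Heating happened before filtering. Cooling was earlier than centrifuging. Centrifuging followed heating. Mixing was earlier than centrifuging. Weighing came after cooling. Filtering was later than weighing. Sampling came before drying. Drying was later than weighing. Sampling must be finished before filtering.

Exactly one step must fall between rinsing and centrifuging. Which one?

Tracing the constraints gives rinsing → mixing → centrifuging, so mixing sits after rinsing and before centrifuging.
No other step is forced both after rinsing and before centrifuging.

mixing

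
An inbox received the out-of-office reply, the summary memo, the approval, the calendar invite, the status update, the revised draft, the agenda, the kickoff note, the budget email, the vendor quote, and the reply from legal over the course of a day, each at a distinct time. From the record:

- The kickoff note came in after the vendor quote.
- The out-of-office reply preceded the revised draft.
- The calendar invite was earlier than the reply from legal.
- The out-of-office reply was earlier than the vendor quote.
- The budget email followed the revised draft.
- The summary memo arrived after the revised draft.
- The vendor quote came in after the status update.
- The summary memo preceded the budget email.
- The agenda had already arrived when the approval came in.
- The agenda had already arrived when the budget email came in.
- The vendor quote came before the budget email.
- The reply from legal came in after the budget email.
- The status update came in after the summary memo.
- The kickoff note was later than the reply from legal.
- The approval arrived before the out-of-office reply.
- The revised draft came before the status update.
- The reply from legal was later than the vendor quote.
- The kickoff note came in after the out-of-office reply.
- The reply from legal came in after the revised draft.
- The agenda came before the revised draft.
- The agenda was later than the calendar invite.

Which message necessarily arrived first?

the calendar invite

The calendar invite has a chain of constraints placing it before every other message, so the calendar invite must be first.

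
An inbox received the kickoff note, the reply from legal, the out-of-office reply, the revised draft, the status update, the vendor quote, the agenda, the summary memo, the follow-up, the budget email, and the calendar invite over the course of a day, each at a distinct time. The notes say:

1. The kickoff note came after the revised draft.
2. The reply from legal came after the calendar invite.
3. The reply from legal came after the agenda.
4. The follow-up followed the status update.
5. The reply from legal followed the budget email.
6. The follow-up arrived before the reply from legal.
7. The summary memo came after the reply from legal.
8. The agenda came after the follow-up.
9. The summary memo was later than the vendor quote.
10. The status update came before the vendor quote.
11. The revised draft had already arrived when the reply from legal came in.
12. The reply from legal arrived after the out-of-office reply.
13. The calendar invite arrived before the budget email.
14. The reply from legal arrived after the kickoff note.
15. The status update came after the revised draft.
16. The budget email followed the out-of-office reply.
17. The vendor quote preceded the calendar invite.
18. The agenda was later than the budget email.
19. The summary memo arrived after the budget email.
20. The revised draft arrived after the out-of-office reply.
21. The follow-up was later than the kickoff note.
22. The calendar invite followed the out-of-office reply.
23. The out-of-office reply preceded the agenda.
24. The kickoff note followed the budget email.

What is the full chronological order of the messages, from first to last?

The constraints fix every adjacent pair, so only one ordering works:
the out-of-office reply → the revised draft → the status update → the vendor quote → the calendar invite → the budget email → the kickoff note → the follow-up → the agenda → the reply from legal → the summary memo.

the out-of-office reply, the revised draft, the status update, the vendor quote, the calendar invite, the budget email, the kickoff note, the follow-up, the agenda, the reply from legal, the summary memo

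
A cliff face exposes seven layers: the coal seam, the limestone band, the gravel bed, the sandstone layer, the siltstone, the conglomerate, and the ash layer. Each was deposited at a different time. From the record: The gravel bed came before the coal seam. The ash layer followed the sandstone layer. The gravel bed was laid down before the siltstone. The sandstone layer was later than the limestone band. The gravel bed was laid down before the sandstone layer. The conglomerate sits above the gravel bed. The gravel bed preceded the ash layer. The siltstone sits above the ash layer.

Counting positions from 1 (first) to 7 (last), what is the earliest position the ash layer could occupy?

4

The gravel bed, the limestone band, and the sandstone layer must all come before the ash layer — 3 forced predecessors.
Nothing else is forced ahead of the ash layer, so its earliest slot is position 3 + 1 = 4.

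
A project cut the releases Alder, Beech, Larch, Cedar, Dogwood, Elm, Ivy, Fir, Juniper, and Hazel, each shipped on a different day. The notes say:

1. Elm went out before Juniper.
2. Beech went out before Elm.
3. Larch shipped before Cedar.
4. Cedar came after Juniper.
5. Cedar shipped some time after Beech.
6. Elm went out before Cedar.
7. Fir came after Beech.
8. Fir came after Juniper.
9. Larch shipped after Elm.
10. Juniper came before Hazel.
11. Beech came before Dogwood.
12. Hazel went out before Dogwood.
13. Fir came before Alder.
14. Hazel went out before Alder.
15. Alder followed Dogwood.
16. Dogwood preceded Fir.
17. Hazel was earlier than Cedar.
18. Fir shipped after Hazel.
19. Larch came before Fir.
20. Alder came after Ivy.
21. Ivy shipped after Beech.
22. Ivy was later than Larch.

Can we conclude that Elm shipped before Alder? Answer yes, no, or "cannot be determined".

Chain the constraints: Elm → Larch → Fir → Alder. Each link is directly stated, so Elm comes before Alder.

yes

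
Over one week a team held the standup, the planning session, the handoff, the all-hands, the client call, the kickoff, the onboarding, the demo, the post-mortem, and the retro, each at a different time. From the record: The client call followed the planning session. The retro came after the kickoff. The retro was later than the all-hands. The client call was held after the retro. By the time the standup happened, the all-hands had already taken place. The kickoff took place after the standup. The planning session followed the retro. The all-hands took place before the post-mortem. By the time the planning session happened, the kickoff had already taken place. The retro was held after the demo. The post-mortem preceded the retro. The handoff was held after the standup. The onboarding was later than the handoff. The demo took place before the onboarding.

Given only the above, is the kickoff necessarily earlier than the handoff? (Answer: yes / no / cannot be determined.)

cannot be determined

No chain of stated constraints runs from the kickoff to the handoff, and none runs from the handoff to the kickoff either.
So the relative order of the kickoff and the handoff is not fixed by the given facts.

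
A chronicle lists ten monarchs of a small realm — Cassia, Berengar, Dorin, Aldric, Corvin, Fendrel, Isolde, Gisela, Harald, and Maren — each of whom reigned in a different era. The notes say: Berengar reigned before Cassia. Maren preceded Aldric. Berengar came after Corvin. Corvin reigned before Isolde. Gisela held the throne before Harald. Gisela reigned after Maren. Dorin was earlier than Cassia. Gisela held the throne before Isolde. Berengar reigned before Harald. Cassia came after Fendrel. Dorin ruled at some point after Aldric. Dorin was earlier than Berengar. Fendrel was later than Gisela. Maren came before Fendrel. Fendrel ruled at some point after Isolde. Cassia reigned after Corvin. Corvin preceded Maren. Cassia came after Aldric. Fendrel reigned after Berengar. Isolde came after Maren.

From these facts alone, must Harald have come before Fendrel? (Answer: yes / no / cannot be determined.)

cannot be determined

No chain of stated constraints runs from Harald to Fendrel, and none runs from Fendrel to Harald either.
So the relative order of Harald and Fendrel is not fixed by the given facts.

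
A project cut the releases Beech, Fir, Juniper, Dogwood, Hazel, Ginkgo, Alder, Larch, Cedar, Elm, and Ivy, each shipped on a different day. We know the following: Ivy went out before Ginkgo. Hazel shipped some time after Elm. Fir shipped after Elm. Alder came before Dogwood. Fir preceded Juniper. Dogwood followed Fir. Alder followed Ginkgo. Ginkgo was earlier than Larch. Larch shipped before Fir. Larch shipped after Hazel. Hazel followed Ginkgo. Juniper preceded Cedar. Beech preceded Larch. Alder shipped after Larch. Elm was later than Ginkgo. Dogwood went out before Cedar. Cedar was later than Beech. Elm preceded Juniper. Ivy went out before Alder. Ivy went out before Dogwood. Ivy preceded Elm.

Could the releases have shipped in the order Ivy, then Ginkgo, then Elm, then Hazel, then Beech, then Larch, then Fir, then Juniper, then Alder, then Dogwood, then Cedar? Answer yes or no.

yes

Check each stated constraint against the proposed order — e.g. Ivy is ahead of Alder; Ivy is ahead of Dogwood. Every pair is in the required order; nothing is violated.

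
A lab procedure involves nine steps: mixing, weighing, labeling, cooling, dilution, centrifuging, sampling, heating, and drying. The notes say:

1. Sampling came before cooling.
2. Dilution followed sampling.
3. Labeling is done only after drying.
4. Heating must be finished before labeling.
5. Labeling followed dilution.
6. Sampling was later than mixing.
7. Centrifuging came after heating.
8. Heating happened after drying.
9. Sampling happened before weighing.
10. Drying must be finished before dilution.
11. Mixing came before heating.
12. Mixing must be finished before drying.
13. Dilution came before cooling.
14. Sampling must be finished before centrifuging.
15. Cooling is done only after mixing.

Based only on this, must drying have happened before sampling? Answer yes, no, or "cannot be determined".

cannot be determined

No chain of stated constraints runs from drying to sampling, and none runs from sampling to drying either.
So the relative order of drying and sampling is not fixed by the given facts.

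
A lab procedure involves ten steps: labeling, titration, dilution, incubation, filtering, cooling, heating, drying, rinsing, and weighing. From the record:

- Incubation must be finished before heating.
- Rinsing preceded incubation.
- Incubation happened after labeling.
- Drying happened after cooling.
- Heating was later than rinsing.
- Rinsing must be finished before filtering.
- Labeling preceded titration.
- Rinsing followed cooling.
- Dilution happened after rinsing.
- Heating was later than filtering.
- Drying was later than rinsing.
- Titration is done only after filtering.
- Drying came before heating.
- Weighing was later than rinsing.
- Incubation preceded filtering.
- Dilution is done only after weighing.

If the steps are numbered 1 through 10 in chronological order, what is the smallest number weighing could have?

Cooling and rinsing must both come before weighing — 2 forced predecessors.
Nothing else is forced ahead of weighing, so its earliest slot is position 2 + 1 = 3.

3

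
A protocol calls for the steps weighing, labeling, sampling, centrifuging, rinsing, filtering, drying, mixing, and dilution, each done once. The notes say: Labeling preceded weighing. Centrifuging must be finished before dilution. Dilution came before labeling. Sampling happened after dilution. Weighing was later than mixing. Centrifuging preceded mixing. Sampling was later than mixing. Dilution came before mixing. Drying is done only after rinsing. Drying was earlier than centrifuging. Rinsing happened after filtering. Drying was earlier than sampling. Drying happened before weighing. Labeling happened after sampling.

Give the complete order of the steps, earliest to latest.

filtering, rinsing, drying, centrifuging, dilution, mixing, sampling, labeling, weighing

The constraints fix every adjacent pair, so only one ordering works:
filtering → rinsing → drying → centrifuging → dilution → mixing → sampling → labeling → weighing.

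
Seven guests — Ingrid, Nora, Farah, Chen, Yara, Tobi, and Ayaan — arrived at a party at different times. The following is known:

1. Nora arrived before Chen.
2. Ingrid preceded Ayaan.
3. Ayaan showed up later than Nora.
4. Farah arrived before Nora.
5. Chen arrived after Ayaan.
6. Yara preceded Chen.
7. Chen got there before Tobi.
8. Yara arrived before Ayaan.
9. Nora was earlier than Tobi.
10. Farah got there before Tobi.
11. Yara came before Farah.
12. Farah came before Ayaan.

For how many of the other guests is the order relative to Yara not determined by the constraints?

1

Forced after Yara: Ayaan, Chen, Farah, Nora, and Tobi.
That leaves Ingrid with no forced order relative to Yara — 1.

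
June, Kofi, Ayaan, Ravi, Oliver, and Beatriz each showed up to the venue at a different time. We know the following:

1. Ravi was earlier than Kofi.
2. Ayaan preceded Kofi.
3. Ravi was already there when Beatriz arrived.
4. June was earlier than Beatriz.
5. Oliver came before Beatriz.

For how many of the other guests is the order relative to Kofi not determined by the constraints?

3

Forced before Kofi: Ayaan and Ravi.
That leaves Beatriz, June, and Oliver with no forced order relative to Kofi — 3.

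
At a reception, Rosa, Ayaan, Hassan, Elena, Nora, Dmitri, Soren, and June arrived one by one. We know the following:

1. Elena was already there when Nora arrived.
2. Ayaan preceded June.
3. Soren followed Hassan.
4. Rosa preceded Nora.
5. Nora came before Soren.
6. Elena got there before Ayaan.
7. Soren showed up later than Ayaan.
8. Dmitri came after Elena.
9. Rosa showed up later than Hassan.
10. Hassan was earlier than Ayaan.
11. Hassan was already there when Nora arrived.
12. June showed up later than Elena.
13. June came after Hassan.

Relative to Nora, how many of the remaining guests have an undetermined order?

Forced before Nora: Elena, Hassan, and Rosa; forced after Nora: Soren.
That leaves Ayaan, Dmitri, and June with no forced order relative to Nora — 3.

3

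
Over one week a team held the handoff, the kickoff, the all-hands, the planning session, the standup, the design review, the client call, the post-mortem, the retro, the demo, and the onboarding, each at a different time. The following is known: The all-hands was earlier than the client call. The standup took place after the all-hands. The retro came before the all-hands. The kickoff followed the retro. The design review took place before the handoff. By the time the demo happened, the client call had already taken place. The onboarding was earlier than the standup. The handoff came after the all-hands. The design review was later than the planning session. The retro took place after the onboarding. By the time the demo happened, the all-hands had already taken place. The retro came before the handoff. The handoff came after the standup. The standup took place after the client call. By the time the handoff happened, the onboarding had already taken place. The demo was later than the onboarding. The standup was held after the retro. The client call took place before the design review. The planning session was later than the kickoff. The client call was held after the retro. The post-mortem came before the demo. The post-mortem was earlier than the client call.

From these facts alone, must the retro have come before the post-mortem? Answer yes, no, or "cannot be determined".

cannot be determined

No chain of stated constraints runs from the retro to the post-mortem, and none runs from the post-mortem to the retro either.
So the relative order of the retro and the post-mortem is not fixed by the given facts.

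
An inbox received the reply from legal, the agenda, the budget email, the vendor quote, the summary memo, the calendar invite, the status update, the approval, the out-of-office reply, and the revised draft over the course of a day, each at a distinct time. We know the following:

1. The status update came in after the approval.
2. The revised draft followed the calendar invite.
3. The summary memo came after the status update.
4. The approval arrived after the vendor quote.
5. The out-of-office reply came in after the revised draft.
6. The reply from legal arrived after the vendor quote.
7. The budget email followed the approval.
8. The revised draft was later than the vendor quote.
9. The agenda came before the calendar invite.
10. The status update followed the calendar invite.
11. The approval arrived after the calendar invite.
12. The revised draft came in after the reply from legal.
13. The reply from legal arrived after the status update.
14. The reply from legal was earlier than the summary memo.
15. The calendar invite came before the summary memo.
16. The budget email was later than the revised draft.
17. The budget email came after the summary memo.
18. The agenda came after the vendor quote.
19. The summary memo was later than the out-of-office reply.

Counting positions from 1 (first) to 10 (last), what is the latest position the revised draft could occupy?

7

The revised draft must come before the budget email, the out-of-office reply, and the summary memo — 3 messages forced after it.
Everything else can be placed before the revised draft in some valid order, so the revised draft can sit as late as position 10 − 3 = 7.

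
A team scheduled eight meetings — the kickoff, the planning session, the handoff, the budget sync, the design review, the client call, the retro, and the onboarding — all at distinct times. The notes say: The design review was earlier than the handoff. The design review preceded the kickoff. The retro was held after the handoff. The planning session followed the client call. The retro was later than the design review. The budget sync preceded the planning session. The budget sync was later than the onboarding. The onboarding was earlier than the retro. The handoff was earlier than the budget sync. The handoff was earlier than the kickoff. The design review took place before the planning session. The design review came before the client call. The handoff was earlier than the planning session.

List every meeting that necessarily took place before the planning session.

the budget sync, the client call, the design review, the handoff, the onboarding

Directly stated before the planning session: the budget sync, the client call, the design review, and the handoff.
The onboarding reaches the planning session via the onboarding → the budget sync → the planning session.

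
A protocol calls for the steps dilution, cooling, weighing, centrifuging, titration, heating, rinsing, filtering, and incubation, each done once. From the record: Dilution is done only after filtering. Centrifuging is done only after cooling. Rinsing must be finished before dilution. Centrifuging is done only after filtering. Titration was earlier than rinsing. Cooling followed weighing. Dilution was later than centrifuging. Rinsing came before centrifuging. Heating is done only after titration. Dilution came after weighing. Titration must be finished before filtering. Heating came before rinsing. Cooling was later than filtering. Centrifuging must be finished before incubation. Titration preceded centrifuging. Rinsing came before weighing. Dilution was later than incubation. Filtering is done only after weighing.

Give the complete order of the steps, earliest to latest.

titration, heating, rinsing, weighing, filtering, cooling, centrifuging, incubation, dilution

The constraints fix every adjacent pair, so only one ordering works:
titration → heating → rinsing → weighing → filtering → cooling → centrifuging → incubation → dilution.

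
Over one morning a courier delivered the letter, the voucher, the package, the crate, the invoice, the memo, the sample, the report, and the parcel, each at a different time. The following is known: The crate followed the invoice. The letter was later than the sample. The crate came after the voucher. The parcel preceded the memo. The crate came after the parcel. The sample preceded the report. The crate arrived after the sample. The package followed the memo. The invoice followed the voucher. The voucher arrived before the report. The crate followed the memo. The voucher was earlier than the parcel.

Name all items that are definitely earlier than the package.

the memo, the parcel, the voucher

Directly stated before the package: the memo.
The parcel reaches the package via the parcel → the memo → the package.
The voucher reaches the package via the voucher → the parcel → the memo → the package.
No chain forces the letter (or any of the others) ahead of the package.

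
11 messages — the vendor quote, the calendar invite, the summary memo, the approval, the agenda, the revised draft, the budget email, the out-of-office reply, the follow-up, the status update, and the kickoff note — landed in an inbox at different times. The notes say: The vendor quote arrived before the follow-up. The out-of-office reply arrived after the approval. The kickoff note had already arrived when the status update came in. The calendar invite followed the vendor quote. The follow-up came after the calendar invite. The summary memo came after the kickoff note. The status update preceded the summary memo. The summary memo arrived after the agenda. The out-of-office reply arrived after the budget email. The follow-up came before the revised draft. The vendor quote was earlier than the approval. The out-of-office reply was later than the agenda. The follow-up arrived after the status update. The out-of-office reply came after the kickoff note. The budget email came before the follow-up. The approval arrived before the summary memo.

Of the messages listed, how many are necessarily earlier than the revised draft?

Directly stated before the revised draft: the follow-up.
The budget email reaches the revised draft via the budget email → the follow-up → the revised draft.
The calendar invite reaches the revised draft via the calendar invite → the follow-up → the revised draft.
The kickoff note reaches the revised draft via the kickoff note → the status update → the follow-up → the revised draft.
Likewise the status update and the vendor quote each reach the revised draft by chaining the stated constraints.
No chain forces the out-of-office reply (or any of the others) ahead of the revised draft.
That's the budget email, the calendar invite, the follow-up, the kickoff note, the status update, and the vendor quote — 6 in all.

6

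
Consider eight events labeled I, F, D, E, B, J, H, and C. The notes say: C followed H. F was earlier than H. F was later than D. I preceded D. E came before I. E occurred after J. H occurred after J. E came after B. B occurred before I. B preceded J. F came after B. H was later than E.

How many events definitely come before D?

4

Directly stated before D: I.
B reaches D via B → I → D.
E reaches D via E → I → D.
J reaches D via J → E → I → D.
No chain forces F (or any of the others) ahead of D.
That's B, E, I, and J — 4 in all.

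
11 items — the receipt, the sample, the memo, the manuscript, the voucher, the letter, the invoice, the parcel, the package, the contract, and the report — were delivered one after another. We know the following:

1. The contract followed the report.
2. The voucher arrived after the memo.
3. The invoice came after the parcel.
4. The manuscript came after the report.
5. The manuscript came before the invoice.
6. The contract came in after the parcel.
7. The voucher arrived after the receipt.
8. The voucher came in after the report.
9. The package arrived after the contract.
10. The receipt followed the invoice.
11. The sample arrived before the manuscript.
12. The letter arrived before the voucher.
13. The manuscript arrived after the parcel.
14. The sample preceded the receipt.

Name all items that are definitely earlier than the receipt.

the invoice, the manuscript, the parcel, the report, the sample

Directly stated before the receipt: the invoice and the sample.
The manuscript reaches the receipt via the manuscript → the invoice → the receipt.
The parcel reaches the receipt via the parcel → the invoice → the receipt.
The report reaches the receipt via the report → the manuscript → the invoice → the receipt.
No chain forces the package (or any of the others) ahead of the receipt.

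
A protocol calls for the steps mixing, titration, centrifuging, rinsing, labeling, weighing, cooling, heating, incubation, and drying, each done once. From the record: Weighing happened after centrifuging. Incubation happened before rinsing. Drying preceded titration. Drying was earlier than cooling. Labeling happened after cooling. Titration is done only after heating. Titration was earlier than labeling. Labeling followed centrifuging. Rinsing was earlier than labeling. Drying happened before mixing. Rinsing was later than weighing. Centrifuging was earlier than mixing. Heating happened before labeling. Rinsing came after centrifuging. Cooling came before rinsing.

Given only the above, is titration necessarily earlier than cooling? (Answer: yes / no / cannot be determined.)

No chain of stated constraints runs from titration to cooling, and none runs from cooling to titration either.
So the relative order of titration and cooling is not fixed by the given facts.

cannot be determined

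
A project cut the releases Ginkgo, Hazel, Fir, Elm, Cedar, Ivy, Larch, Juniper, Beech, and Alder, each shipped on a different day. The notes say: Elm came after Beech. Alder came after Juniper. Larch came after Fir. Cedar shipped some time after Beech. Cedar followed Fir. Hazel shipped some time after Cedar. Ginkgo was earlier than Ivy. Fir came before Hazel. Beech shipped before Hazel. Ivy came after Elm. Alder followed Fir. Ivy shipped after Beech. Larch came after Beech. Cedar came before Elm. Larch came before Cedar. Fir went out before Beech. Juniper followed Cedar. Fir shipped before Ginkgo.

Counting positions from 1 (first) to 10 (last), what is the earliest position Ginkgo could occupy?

Fir must come before Ginkgo — 1 forced predecessor.
Nothing else is forced ahead of Ginkgo, so its earliest slot is position 1 + 1 = 2.

2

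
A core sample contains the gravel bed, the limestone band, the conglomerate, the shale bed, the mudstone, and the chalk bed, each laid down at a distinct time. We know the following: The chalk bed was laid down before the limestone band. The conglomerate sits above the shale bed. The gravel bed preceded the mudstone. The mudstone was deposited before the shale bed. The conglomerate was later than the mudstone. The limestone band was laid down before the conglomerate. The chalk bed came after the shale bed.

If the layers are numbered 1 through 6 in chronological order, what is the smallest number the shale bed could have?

The gravel bed and the mudstone must both come before the shale bed — 2 forced predecessors.
Nothing else is forced ahead of the shale bed, so its earliest slot is position 2 + 1 = 3.

3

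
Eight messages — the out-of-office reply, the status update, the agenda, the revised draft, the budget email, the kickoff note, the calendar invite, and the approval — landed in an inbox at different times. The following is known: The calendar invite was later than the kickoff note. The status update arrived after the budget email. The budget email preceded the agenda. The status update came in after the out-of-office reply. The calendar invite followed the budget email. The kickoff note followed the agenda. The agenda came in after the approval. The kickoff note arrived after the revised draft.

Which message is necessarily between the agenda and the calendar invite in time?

Tracing the constraints gives the agenda → the kickoff note → the calendar invite, so the kickoff note sits after the agenda and before the calendar invite.
No other message is forced both after the agenda and before the calendar invite.

the kickoff note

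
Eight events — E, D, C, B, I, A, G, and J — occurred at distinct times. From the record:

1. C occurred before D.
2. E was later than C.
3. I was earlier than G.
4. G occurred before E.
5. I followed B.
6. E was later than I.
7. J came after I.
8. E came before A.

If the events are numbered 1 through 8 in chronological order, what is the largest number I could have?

4

I must come before A, E, G, and J — 4 events forced after it.
Everything else can be placed before I in some valid order, so I can sit as late as position 8 − 4 = 4.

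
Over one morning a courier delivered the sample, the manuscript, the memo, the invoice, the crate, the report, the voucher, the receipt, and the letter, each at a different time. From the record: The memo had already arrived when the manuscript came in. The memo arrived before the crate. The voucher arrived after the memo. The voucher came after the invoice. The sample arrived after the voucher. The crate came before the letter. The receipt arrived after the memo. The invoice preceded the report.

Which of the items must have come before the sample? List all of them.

the invoice, the memo, the voucher

Directly stated before the sample: the voucher.
The invoice reaches the sample via the invoice → the voucher → the sample.
The memo reaches the sample via the memo → the voucher → the sample.
No chain forces the manuscript (or any of the others) ahead of the sample.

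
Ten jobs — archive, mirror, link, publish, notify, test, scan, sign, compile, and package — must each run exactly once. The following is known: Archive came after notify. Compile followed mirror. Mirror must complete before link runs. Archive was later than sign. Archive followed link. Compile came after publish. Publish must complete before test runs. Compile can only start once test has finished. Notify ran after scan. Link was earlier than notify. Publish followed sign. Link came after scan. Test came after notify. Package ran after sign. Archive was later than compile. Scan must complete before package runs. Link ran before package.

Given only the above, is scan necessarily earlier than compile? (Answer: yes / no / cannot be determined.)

Chain the constraints: scan → notify → test → compile. Each link is directly stated, so scan comes before compile.

yes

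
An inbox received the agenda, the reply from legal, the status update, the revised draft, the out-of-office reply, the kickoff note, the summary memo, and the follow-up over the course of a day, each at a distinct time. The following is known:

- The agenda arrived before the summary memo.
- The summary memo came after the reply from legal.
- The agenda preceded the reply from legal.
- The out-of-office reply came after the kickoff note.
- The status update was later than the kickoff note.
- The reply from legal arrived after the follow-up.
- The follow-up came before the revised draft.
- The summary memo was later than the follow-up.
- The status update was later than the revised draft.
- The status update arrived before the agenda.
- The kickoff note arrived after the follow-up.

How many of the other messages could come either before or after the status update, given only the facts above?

Forced before the status update: the follow-up, the kickoff note, and the revised draft; forced after the status update: the agenda, the reply from legal, and the summary memo.
That leaves the out-of-office reply with no forced order relative to the status update — 1.

1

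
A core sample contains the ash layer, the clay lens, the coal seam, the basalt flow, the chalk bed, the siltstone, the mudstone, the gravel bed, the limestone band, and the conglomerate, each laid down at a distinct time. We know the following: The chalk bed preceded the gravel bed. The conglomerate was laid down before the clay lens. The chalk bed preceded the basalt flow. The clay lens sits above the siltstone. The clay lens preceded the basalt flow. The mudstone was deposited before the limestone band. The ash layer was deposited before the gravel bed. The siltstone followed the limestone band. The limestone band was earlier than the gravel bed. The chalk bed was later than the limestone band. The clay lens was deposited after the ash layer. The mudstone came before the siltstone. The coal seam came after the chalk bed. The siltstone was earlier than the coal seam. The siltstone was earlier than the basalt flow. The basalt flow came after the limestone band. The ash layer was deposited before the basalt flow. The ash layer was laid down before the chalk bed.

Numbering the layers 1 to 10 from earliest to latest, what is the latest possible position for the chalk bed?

7

The chalk bed must come before the basalt flow, the coal seam, and the gravel bed — 3 layers forced after it.
Everything else can be placed before the chalk bed in some valid order, so the chalk bed can sit as late as position 10 − 3 = 7.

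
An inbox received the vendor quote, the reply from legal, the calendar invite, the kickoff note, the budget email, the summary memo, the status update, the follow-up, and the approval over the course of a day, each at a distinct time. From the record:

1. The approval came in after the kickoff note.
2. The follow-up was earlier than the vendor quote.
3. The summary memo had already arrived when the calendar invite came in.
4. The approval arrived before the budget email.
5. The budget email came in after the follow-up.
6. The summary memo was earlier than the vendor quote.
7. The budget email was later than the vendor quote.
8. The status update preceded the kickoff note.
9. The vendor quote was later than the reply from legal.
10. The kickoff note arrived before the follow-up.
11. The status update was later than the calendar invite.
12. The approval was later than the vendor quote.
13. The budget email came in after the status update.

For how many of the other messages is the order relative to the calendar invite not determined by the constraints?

1

Forced before the calendar invite: the summary memo; forced after the calendar invite: the approval, the budget email, the follow-up, the kickoff note, the status update, and the vendor quote.
That leaves the reply from legal with no forced order relative to the calendar invite — 1.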